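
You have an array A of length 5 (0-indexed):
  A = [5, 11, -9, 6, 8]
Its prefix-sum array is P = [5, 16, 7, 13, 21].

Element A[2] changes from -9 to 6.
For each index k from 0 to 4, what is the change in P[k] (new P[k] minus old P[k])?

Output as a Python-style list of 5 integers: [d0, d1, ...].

Element change: A[2] -9 -> 6, delta = 15
For k < 2: P[k] unchanged, delta_P[k] = 0
For k >= 2: P[k] shifts by exactly 15
Delta array: [0, 0, 15, 15, 15]

Answer: [0, 0, 15, 15, 15]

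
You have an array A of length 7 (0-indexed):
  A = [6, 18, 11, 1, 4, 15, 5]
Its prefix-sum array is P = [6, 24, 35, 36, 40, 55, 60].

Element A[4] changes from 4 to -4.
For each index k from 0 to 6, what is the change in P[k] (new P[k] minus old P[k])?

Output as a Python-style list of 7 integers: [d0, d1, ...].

Element change: A[4] 4 -> -4, delta = -8
For k < 4: P[k] unchanged, delta_P[k] = 0
For k >= 4: P[k] shifts by exactly -8
Delta array: [0, 0, 0, 0, -8, -8, -8]

Answer: [0, 0, 0, 0, -8, -8, -8]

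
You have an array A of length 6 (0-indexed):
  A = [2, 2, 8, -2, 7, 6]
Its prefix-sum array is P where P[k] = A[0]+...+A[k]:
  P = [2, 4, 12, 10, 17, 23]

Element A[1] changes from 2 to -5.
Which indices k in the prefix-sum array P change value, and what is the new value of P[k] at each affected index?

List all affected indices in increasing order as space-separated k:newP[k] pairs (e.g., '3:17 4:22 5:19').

Answer: 1:-3 2:5 3:3 4:10 5:16

Derivation:
P[k] = A[0] + ... + A[k]
P[k] includes A[1] iff k >= 1
Affected indices: 1, 2, ..., 5; delta = -7
  P[1]: 4 + -7 = -3
  P[2]: 12 + -7 = 5
  P[3]: 10 + -7 = 3
  P[4]: 17 + -7 = 10
  P[5]: 23 + -7 = 16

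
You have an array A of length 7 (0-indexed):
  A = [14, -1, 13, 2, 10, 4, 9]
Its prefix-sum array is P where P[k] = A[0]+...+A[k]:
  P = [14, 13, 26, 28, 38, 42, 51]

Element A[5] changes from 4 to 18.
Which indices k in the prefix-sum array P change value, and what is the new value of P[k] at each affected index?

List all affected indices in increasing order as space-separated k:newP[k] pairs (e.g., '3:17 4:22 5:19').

P[k] = A[0] + ... + A[k]
P[k] includes A[5] iff k >= 5
Affected indices: 5, 6, ..., 6; delta = 14
  P[5]: 42 + 14 = 56
  P[6]: 51 + 14 = 65

Answer: 5:56 6:65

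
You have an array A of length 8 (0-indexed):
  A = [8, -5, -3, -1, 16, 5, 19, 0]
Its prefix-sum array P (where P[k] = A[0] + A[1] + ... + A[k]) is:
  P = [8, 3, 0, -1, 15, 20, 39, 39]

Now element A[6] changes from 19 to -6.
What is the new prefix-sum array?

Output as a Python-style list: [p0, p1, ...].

Change: A[6] 19 -> -6, delta = -25
P[k] for k < 6: unchanged (A[6] not included)
P[k] for k >= 6: shift by delta = -25
  P[0] = 8 + 0 = 8
  P[1] = 3 + 0 = 3
  P[2] = 0 + 0 = 0
  P[3] = -1 + 0 = -1
  P[4] = 15 + 0 = 15
  P[5] = 20 + 0 = 20
  P[6] = 39 + -25 = 14
  P[7] = 39 + -25 = 14

Answer: [8, 3, 0, -1, 15, 20, 14, 14]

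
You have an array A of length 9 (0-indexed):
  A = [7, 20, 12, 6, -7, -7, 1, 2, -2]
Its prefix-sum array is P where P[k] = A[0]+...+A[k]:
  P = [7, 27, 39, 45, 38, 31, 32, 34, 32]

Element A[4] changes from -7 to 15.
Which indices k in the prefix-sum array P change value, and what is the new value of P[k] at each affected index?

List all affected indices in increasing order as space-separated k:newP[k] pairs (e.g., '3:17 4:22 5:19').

P[k] = A[0] + ... + A[k]
P[k] includes A[4] iff k >= 4
Affected indices: 4, 5, ..., 8; delta = 22
  P[4]: 38 + 22 = 60
  P[5]: 31 + 22 = 53
  P[6]: 32 + 22 = 54
  P[7]: 34 + 22 = 56
  P[8]: 32 + 22 = 54

Answer: 4:60 5:53 6:54 7:56 8:54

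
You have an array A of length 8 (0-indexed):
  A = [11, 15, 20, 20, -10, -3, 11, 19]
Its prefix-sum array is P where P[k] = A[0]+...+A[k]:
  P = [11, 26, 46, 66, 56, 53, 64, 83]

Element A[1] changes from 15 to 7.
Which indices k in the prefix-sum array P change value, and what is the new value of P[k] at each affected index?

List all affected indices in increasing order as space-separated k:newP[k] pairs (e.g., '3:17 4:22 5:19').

Answer: 1:18 2:38 3:58 4:48 5:45 6:56 7:75

Derivation:
P[k] = A[0] + ... + A[k]
P[k] includes A[1] iff k >= 1
Affected indices: 1, 2, ..., 7; delta = -8
  P[1]: 26 + -8 = 18
  P[2]: 46 + -8 = 38
  P[3]: 66 + -8 = 58
  P[4]: 56 + -8 = 48
  P[5]: 53 + -8 = 45
  P[6]: 64 + -8 = 56
  P[7]: 83 + -8 = 75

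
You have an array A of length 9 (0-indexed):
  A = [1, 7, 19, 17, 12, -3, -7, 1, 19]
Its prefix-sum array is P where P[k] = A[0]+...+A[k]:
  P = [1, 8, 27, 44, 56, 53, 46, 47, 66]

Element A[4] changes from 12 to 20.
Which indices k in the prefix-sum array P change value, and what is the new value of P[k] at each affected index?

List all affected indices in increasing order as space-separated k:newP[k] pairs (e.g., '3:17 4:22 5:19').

Answer: 4:64 5:61 6:54 7:55 8:74

Derivation:
P[k] = A[0] + ... + A[k]
P[k] includes A[4] iff k >= 4
Affected indices: 4, 5, ..., 8; delta = 8
  P[4]: 56 + 8 = 64
  P[5]: 53 + 8 = 61
  P[6]: 46 + 8 = 54
  P[7]: 47 + 8 = 55
  P[8]: 66 + 8 = 74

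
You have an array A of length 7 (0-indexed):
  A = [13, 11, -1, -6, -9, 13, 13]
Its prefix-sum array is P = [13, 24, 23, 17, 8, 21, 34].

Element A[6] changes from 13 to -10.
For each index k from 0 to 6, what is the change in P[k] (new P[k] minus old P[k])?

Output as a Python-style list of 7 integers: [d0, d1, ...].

Answer: [0, 0, 0, 0, 0, 0, -23]

Derivation:
Element change: A[6] 13 -> -10, delta = -23
For k < 6: P[k] unchanged, delta_P[k] = 0
For k >= 6: P[k] shifts by exactly -23
Delta array: [0, 0, 0, 0, 0, 0, -23]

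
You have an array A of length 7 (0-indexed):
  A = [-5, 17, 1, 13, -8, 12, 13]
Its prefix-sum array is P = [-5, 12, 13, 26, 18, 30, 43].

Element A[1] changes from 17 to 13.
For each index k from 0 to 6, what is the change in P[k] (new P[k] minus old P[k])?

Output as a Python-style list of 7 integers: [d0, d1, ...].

Element change: A[1] 17 -> 13, delta = -4
For k < 1: P[k] unchanged, delta_P[k] = 0
For k >= 1: P[k] shifts by exactly -4
Delta array: [0, -4, -4, -4, -4, -4, -4]

Answer: [0, -4, -4, -4, -4, -4, -4]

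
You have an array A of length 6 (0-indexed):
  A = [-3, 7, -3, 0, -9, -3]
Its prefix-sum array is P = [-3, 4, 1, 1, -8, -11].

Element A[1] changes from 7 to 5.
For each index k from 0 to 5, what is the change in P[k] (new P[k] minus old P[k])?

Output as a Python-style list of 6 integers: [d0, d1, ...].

Element change: A[1] 7 -> 5, delta = -2
For k < 1: P[k] unchanged, delta_P[k] = 0
For k >= 1: P[k] shifts by exactly -2
Delta array: [0, -2, -2, -2, -2, -2]

Answer: [0, -2, -2, -2, -2, -2]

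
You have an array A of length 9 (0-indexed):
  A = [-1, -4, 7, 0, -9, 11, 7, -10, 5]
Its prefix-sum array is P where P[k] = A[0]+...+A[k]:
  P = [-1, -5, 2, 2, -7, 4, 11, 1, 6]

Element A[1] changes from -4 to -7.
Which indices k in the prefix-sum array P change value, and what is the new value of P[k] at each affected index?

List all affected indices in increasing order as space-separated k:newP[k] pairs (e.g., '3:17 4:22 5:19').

Answer: 1:-8 2:-1 3:-1 4:-10 5:1 6:8 7:-2 8:3

Derivation:
P[k] = A[0] + ... + A[k]
P[k] includes A[1] iff k >= 1
Affected indices: 1, 2, ..., 8; delta = -3
  P[1]: -5 + -3 = -8
  P[2]: 2 + -3 = -1
  P[3]: 2 + -3 = -1
  P[4]: -7 + -3 = -10
  P[5]: 4 + -3 = 1
  P[6]: 11 + -3 = 8
  P[7]: 1 + -3 = -2
  P[8]: 6 + -3 = 3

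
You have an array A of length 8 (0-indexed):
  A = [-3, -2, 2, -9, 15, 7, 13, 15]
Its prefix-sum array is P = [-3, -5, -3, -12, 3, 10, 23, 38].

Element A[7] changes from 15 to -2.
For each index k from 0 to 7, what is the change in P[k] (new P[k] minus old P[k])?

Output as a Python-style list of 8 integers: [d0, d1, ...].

Element change: A[7] 15 -> -2, delta = -17
For k < 7: P[k] unchanged, delta_P[k] = 0
For k >= 7: P[k] shifts by exactly -17
Delta array: [0, 0, 0, 0, 0, 0, 0, -17]

Answer: [0, 0, 0, 0, 0, 0, 0, -17]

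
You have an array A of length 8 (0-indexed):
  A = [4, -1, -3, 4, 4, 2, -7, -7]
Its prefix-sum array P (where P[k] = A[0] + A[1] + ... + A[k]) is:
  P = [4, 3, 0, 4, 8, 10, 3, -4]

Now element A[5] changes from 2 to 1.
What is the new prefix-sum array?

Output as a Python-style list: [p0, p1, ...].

Answer: [4, 3, 0, 4, 8, 9, 2, -5]

Derivation:
Change: A[5] 2 -> 1, delta = -1
P[k] for k < 5: unchanged (A[5] not included)
P[k] for k >= 5: shift by delta = -1
  P[0] = 4 + 0 = 4
  P[1] = 3 + 0 = 3
  P[2] = 0 + 0 = 0
  P[3] = 4 + 0 = 4
  P[4] = 8 + 0 = 8
  P[5] = 10 + -1 = 9
  P[6] = 3 + -1 = 2
  P[7] = -4 + -1 = -5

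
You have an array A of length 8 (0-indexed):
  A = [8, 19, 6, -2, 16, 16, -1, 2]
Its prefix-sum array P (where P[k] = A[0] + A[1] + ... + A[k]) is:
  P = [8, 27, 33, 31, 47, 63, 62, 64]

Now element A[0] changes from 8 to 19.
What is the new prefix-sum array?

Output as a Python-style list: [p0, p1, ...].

Change: A[0] 8 -> 19, delta = 11
P[k] for k < 0: unchanged (A[0] not included)
P[k] for k >= 0: shift by delta = 11
  P[0] = 8 + 11 = 19
  P[1] = 27 + 11 = 38
  P[2] = 33 + 11 = 44
  P[3] = 31 + 11 = 42
  P[4] = 47 + 11 = 58
  P[5] = 63 + 11 = 74
  P[6] = 62 + 11 = 73
  P[7] = 64 + 11 = 75

Answer: [19, 38, 44, 42, 58, 74, 73, 75]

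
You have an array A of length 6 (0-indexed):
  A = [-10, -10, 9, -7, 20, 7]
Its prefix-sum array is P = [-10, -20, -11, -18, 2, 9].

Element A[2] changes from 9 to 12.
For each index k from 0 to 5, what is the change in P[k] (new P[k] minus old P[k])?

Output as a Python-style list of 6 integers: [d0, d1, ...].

Element change: A[2] 9 -> 12, delta = 3
For k < 2: P[k] unchanged, delta_P[k] = 0
For k >= 2: P[k] shifts by exactly 3
Delta array: [0, 0, 3, 3, 3, 3]

Answer: [0, 0, 3, 3, 3, 3]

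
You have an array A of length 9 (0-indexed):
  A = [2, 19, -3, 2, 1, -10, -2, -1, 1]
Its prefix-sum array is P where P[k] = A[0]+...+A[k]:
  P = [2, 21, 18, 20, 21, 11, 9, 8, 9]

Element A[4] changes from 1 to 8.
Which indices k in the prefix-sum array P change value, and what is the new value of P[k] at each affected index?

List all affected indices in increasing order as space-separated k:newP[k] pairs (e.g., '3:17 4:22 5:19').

Answer: 4:28 5:18 6:16 7:15 8:16

Derivation:
P[k] = A[0] + ... + A[k]
P[k] includes A[4] iff k >= 4
Affected indices: 4, 5, ..., 8; delta = 7
  P[4]: 21 + 7 = 28
  P[5]: 11 + 7 = 18
  P[6]: 9 + 7 = 16
  P[7]: 8 + 7 = 15
  P[8]: 9 + 7 = 16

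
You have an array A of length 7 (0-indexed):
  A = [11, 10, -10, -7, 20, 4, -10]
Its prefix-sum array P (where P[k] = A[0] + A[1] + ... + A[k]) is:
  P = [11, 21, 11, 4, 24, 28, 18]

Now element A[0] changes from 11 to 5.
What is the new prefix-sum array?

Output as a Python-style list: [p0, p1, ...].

Change: A[0] 11 -> 5, delta = -6
P[k] for k < 0: unchanged (A[0] not included)
P[k] for k >= 0: shift by delta = -6
  P[0] = 11 + -6 = 5
  P[1] = 21 + -6 = 15
  P[2] = 11 + -6 = 5
  P[3] = 4 + -6 = -2
  P[4] = 24 + -6 = 18
  P[5] = 28 + -6 = 22
  P[6] = 18 + -6 = 12

Answer: [5, 15, 5, -2, 18, 22, 12]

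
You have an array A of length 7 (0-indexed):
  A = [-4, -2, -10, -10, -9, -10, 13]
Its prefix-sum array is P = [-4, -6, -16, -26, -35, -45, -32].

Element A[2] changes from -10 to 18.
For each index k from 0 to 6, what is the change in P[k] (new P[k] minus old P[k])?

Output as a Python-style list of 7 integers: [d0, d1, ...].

Element change: A[2] -10 -> 18, delta = 28
For k < 2: P[k] unchanged, delta_P[k] = 0
For k >= 2: P[k] shifts by exactly 28
Delta array: [0, 0, 28, 28, 28, 28, 28]

Answer: [0, 0, 28, 28, 28, 28, 28]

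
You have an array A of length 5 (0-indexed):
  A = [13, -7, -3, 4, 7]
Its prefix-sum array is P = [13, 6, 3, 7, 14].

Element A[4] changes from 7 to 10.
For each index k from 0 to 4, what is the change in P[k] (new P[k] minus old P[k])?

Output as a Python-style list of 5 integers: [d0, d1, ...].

Answer: [0, 0, 0, 0, 3]

Derivation:
Element change: A[4] 7 -> 10, delta = 3
For k < 4: P[k] unchanged, delta_P[k] = 0
For k >= 4: P[k] shifts by exactly 3
Delta array: [0, 0, 0, 0, 3]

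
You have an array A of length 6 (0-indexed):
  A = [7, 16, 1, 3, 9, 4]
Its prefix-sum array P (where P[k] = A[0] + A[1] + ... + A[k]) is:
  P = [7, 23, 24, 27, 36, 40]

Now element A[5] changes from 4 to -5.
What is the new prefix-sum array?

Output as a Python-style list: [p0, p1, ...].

Answer: [7, 23, 24, 27, 36, 31]

Derivation:
Change: A[5] 4 -> -5, delta = -9
P[k] for k < 5: unchanged (A[5] not included)
P[k] for k >= 5: shift by delta = -9
  P[0] = 7 + 0 = 7
  P[1] = 23 + 0 = 23
  P[2] = 24 + 0 = 24
  P[3] = 27 + 0 = 27
  P[4] = 36 + 0 = 36
  P[5] = 40 + -9 = 31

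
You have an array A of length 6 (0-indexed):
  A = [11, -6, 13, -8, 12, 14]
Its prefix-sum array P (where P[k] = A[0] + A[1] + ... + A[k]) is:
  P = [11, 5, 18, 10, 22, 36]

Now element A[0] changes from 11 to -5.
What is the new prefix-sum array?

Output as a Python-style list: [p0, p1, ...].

Answer: [-5, -11, 2, -6, 6, 20]

Derivation:
Change: A[0] 11 -> -5, delta = -16
P[k] for k < 0: unchanged (A[0] not included)
P[k] for k >= 0: shift by delta = -16
  P[0] = 11 + -16 = -5
  P[1] = 5 + -16 = -11
  P[2] = 18 + -16 = 2
  P[3] = 10 + -16 = -6
  P[4] = 22 + -16 = 6
  P[5] = 36 + -16 = 20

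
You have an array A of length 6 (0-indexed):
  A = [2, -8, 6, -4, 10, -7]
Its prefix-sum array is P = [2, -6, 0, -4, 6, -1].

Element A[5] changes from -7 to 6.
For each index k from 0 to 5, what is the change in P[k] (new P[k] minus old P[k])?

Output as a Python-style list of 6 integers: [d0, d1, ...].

Answer: [0, 0, 0, 0, 0, 13]

Derivation:
Element change: A[5] -7 -> 6, delta = 13
For k < 5: P[k] unchanged, delta_P[k] = 0
For k >= 5: P[k] shifts by exactly 13
Delta array: [0, 0, 0, 0, 0, 13]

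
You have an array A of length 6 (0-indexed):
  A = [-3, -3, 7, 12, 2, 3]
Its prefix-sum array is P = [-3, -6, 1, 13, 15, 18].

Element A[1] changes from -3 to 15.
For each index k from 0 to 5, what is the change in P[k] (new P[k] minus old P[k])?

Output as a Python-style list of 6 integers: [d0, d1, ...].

Element change: A[1] -3 -> 15, delta = 18
For k < 1: P[k] unchanged, delta_P[k] = 0
For k >= 1: P[k] shifts by exactly 18
Delta array: [0, 18, 18, 18, 18, 18]

Answer: [0, 18, 18, 18, 18, 18]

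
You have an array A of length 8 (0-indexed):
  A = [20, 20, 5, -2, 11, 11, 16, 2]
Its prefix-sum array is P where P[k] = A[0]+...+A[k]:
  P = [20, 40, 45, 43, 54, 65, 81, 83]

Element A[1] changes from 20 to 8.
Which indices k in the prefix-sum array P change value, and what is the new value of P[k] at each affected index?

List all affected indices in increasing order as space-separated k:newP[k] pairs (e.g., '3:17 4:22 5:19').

P[k] = A[0] + ... + A[k]
P[k] includes A[1] iff k >= 1
Affected indices: 1, 2, ..., 7; delta = -12
  P[1]: 40 + -12 = 28
  P[2]: 45 + -12 = 33
  P[3]: 43 + -12 = 31
  P[4]: 54 + -12 = 42
  P[5]: 65 + -12 = 53
  P[6]: 81 + -12 = 69
  P[7]: 83 + -12 = 71

Answer: 1:28 2:33 3:31 4:42 5:53 6:69 7:71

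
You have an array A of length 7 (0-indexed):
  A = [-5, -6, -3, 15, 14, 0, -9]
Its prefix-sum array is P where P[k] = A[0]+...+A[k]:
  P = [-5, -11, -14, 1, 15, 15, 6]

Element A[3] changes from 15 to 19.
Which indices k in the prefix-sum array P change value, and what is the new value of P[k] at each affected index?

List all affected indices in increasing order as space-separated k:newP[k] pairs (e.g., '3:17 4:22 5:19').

P[k] = A[0] + ... + A[k]
P[k] includes A[3] iff k >= 3
Affected indices: 3, 4, ..., 6; delta = 4
  P[3]: 1 + 4 = 5
  P[4]: 15 + 4 = 19
  P[5]: 15 + 4 = 19
  P[6]: 6 + 4 = 10

Answer: 3:5 4:19 5:19 6:10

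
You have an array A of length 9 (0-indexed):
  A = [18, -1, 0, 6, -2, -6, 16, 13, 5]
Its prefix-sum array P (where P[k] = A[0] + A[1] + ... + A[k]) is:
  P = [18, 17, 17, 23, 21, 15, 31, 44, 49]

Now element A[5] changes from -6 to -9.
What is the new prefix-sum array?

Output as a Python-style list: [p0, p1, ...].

Answer: [18, 17, 17, 23, 21, 12, 28, 41, 46]

Derivation:
Change: A[5] -6 -> -9, delta = -3
P[k] for k < 5: unchanged (A[5] not included)
P[k] for k >= 5: shift by delta = -3
  P[0] = 18 + 0 = 18
  P[1] = 17 + 0 = 17
  P[2] = 17 + 0 = 17
  P[3] = 23 + 0 = 23
  P[4] = 21 + 0 = 21
  P[5] = 15 + -3 = 12
  P[6] = 31 + -3 = 28
  P[7] = 44 + -3 = 41
  P[8] = 49 + -3 = 46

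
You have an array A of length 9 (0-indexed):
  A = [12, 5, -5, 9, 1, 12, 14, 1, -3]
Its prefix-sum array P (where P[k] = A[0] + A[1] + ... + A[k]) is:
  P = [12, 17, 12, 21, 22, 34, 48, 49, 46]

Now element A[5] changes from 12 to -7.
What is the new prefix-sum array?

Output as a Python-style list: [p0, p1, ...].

Change: A[5] 12 -> -7, delta = -19
P[k] for k < 5: unchanged (A[5] not included)
P[k] for k >= 5: shift by delta = -19
  P[0] = 12 + 0 = 12
  P[1] = 17 + 0 = 17
  P[2] = 12 + 0 = 12
  P[3] = 21 + 0 = 21
  P[4] = 22 + 0 = 22
  P[5] = 34 + -19 = 15
  P[6] = 48 + -19 = 29
  P[7] = 49 + -19 = 30
  P[8] = 46 + -19 = 27

Answer: [12, 17, 12, 21, 22, 15, 29, 30, 27]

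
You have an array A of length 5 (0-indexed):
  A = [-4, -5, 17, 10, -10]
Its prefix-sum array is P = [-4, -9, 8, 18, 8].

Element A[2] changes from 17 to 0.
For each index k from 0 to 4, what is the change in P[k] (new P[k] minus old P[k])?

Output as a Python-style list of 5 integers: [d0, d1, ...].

Element change: A[2] 17 -> 0, delta = -17
For k < 2: P[k] unchanged, delta_P[k] = 0
For k >= 2: P[k] shifts by exactly -17
Delta array: [0, 0, -17, -17, -17]

Answer: [0, 0, -17, -17, -17]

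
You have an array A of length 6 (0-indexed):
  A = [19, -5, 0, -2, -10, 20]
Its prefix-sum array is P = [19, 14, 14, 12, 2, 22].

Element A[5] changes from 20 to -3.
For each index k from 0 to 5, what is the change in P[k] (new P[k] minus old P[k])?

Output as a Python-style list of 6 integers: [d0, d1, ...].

Answer: [0, 0, 0, 0, 0, -23]

Derivation:
Element change: A[5] 20 -> -3, delta = -23
For k < 5: P[k] unchanged, delta_P[k] = 0
For k >= 5: P[k] shifts by exactly -23
Delta array: [0, 0, 0, 0, 0, -23]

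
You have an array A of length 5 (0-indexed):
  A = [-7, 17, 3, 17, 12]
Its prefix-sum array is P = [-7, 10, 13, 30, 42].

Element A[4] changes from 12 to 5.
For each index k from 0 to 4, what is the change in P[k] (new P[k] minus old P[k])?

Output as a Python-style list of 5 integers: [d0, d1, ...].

Answer: [0, 0, 0, 0, -7]

Derivation:
Element change: A[4] 12 -> 5, delta = -7
For k < 4: P[k] unchanged, delta_P[k] = 0
For k >= 4: P[k] shifts by exactly -7
Delta array: [0, 0, 0, 0, -7]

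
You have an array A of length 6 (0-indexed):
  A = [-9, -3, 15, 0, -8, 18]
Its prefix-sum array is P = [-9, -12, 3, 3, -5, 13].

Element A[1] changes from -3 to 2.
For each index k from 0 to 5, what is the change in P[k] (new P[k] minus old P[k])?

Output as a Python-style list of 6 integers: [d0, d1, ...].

Element change: A[1] -3 -> 2, delta = 5
For k < 1: P[k] unchanged, delta_P[k] = 0
For k >= 1: P[k] shifts by exactly 5
Delta array: [0, 5, 5, 5, 5, 5]

Answer: [0, 5, 5, 5, 5, 5]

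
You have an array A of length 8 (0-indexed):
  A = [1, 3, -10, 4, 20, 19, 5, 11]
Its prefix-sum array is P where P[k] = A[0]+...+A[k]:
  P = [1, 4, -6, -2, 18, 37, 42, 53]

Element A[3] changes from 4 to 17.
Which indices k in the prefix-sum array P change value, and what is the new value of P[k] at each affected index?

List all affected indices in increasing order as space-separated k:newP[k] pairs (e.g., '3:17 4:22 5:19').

Answer: 3:11 4:31 5:50 6:55 7:66

Derivation:
P[k] = A[0] + ... + A[k]
P[k] includes A[3] iff k >= 3
Affected indices: 3, 4, ..., 7; delta = 13
  P[3]: -2 + 13 = 11
  P[4]: 18 + 13 = 31
  P[5]: 37 + 13 = 50
  P[6]: 42 + 13 = 55
  P[7]: 53 + 13 = 66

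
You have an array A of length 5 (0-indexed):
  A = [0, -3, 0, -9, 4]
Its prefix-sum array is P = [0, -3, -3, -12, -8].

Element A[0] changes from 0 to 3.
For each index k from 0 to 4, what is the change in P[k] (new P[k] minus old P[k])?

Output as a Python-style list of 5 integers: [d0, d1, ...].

Answer: [3, 3, 3, 3, 3]

Derivation:
Element change: A[0] 0 -> 3, delta = 3
For k < 0: P[k] unchanged, delta_P[k] = 0
For k >= 0: P[k] shifts by exactly 3
Delta array: [3, 3, 3, 3, 3]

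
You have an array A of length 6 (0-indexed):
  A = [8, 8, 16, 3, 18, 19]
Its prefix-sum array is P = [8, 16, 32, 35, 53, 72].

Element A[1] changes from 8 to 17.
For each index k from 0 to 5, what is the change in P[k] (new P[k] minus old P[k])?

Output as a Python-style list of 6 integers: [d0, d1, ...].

Element change: A[1] 8 -> 17, delta = 9
For k < 1: P[k] unchanged, delta_P[k] = 0
For k >= 1: P[k] shifts by exactly 9
Delta array: [0, 9, 9, 9, 9, 9]

Answer: [0, 9, 9, 9, 9, 9]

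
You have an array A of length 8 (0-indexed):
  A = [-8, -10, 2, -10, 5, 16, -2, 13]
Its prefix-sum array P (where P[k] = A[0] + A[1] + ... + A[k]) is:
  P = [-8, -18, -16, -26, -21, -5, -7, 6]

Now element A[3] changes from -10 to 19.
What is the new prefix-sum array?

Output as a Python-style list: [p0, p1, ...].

Change: A[3] -10 -> 19, delta = 29
P[k] for k < 3: unchanged (A[3] not included)
P[k] for k >= 3: shift by delta = 29
  P[0] = -8 + 0 = -8
  P[1] = -18 + 0 = -18
  P[2] = -16 + 0 = -16
  P[3] = -26 + 29 = 3
  P[4] = -21 + 29 = 8
  P[5] = -5 + 29 = 24
  P[6] = -7 + 29 = 22
  P[7] = 6 + 29 = 35

Answer: [-8, -18, -16, 3, 8, 24, 22, 35]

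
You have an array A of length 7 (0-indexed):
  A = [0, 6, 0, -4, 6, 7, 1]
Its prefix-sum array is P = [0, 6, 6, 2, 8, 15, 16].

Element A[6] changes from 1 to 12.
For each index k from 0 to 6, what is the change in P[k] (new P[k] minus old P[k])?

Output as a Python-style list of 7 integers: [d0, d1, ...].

Element change: A[6] 1 -> 12, delta = 11
For k < 6: P[k] unchanged, delta_P[k] = 0
For k >= 6: P[k] shifts by exactly 11
Delta array: [0, 0, 0, 0, 0, 0, 11]

Answer: [0, 0, 0, 0, 0, 0, 11]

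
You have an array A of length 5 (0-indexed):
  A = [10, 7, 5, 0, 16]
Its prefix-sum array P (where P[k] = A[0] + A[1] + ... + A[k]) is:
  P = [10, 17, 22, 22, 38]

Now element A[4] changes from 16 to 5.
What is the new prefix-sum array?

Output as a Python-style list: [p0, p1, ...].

Answer: [10, 17, 22, 22, 27]

Derivation:
Change: A[4] 16 -> 5, delta = -11
P[k] for k < 4: unchanged (A[4] not included)
P[k] for k >= 4: shift by delta = -11
  P[0] = 10 + 0 = 10
  P[1] = 17 + 0 = 17
  P[2] = 22 + 0 = 22
  P[3] = 22 + 0 = 22
  P[4] = 38 + -11 = 27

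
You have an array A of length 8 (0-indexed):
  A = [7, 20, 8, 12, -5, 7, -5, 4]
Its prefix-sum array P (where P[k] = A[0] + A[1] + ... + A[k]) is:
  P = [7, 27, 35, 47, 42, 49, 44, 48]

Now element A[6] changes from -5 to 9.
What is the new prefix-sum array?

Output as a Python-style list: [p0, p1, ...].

Answer: [7, 27, 35, 47, 42, 49, 58, 62]

Derivation:
Change: A[6] -5 -> 9, delta = 14
P[k] for k < 6: unchanged (A[6] not included)
P[k] for k >= 6: shift by delta = 14
  P[0] = 7 + 0 = 7
  P[1] = 27 + 0 = 27
  P[2] = 35 + 0 = 35
  P[3] = 47 + 0 = 47
  P[4] = 42 + 0 = 42
  P[5] = 49 + 0 = 49
  P[6] = 44 + 14 = 58
  P[7] = 48 + 14 = 62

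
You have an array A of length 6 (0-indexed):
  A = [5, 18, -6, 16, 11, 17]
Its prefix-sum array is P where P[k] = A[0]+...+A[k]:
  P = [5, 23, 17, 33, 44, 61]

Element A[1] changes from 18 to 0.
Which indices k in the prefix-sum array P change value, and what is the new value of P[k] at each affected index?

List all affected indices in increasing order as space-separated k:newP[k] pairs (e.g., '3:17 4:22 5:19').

P[k] = A[0] + ... + A[k]
P[k] includes A[1] iff k >= 1
Affected indices: 1, 2, ..., 5; delta = -18
  P[1]: 23 + -18 = 5
  P[2]: 17 + -18 = -1
  P[3]: 33 + -18 = 15
  P[4]: 44 + -18 = 26
  P[5]: 61 + -18 = 43

Answer: 1:5 2:-1 3:15 4:26 5:43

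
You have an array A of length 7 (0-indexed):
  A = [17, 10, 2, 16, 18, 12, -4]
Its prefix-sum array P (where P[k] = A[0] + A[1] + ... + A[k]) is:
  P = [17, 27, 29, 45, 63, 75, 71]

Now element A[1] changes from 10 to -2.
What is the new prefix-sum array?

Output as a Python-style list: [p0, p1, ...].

Change: A[1] 10 -> -2, delta = -12
P[k] for k < 1: unchanged (A[1] not included)
P[k] for k >= 1: shift by delta = -12
  P[0] = 17 + 0 = 17
  P[1] = 27 + -12 = 15
  P[2] = 29 + -12 = 17
  P[3] = 45 + -12 = 33
  P[4] = 63 + -12 = 51
  P[5] = 75 + -12 = 63
  P[6] = 71 + -12 = 59

Answer: [17, 15, 17, 33, 51, 63, 59]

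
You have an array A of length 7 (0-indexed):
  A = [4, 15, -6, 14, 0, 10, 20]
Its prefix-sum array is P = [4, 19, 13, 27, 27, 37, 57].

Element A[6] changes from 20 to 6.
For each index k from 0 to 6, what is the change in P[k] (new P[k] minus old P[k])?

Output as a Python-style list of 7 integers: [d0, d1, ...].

Element change: A[6] 20 -> 6, delta = -14
For k < 6: P[k] unchanged, delta_P[k] = 0
For k >= 6: P[k] shifts by exactly -14
Delta array: [0, 0, 0, 0, 0, 0, -14]

Answer: [0, 0, 0, 0, 0, 0, -14]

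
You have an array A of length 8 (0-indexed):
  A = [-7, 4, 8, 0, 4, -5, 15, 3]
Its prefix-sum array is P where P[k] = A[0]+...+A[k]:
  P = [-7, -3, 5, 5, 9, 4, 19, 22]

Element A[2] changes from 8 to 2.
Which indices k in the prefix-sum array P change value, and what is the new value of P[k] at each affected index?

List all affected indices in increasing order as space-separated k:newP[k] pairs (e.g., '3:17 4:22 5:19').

P[k] = A[0] + ... + A[k]
P[k] includes A[2] iff k >= 2
Affected indices: 2, 3, ..., 7; delta = -6
  P[2]: 5 + -6 = -1
  P[3]: 5 + -6 = -1
  P[4]: 9 + -6 = 3
  P[5]: 4 + -6 = -2
  P[6]: 19 + -6 = 13
  P[7]: 22 + -6 = 16

Answer: 2:-1 3:-1 4:3 5:-2 6:13 7:16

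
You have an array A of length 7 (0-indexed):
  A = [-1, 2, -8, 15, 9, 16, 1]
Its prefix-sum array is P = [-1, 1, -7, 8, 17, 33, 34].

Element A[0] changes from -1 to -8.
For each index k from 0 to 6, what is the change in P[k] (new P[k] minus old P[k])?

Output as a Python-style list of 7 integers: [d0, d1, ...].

Answer: [-7, -7, -7, -7, -7, -7, -7]

Derivation:
Element change: A[0] -1 -> -8, delta = -7
For k < 0: P[k] unchanged, delta_P[k] = 0
For k >= 0: P[k] shifts by exactly -7
Delta array: [-7, -7, -7, -7, -7, -7, -7]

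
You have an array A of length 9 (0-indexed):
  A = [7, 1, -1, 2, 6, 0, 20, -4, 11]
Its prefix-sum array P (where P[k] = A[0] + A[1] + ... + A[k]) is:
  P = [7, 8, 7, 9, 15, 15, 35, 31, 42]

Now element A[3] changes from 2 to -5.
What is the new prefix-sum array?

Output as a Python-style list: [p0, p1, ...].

Answer: [7, 8, 7, 2, 8, 8, 28, 24, 35]

Derivation:
Change: A[3] 2 -> -5, delta = -7
P[k] for k < 3: unchanged (A[3] not included)
P[k] for k >= 3: shift by delta = -7
  P[0] = 7 + 0 = 7
  P[1] = 8 + 0 = 8
  P[2] = 7 + 0 = 7
  P[3] = 9 + -7 = 2
  P[4] = 15 + -7 = 8
  P[5] = 15 + -7 = 8
  P[6] = 35 + -7 = 28
  P[7] = 31 + -7 = 24
  P[8] = 42 + -7 = 35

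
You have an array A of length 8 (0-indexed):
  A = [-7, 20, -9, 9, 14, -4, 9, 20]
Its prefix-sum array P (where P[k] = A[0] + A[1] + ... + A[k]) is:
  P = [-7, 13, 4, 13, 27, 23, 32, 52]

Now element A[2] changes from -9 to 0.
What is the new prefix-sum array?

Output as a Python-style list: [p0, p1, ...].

Answer: [-7, 13, 13, 22, 36, 32, 41, 61]

Derivation:
Change: A[2] -9 -> 0, delta = 9
P[k] for k < 2: unchanged (A[2] not included)
P[k] for k >= 2: shift by delta = 9
  P[0] = -7 + 0 = -7
  P[1] = 13 + 0 = 13
  P[2] = 4 + 9 = 13
  P[3] = 13 + 9 = 22
  P[4] = 27 + 9 = 36
  P[5] = 23 + 9 = 32
  P[6] = 32 + 9 = 41
  P[7] = 52 + 9 = 61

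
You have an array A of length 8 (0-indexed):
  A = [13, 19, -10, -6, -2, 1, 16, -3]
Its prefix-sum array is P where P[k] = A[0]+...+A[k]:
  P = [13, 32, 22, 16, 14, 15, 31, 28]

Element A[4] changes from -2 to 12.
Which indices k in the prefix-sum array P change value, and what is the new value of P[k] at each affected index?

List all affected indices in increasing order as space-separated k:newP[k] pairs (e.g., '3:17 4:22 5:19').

Answer: 4:28 5:29 6:45 7:42

Derivation:
P[k] = A[0] + ... + A[k]
P[k] includes A[4] iff k >= 4
Affected indices: 4, 5, ..., 7; delta = 14
  P[4]: 14 + 14 = 28
  P[5]: 15 + 14 = 29
  P[6]: 31 + 14 = 45
  P[7]: 28 + 14 = 42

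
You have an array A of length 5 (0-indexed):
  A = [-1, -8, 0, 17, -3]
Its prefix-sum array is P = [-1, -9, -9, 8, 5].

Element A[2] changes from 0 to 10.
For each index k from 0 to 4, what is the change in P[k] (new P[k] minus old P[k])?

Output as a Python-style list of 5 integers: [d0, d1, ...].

Answer: [0, 0, 10, 10, 10]

Derivation:
Element change: A[2] 0 -> 10, delta = 10
For k < 2: P[k] unchanged, delta_P[k] = 0
For k >= 2: P[k] shifts by exactly 10
Delta array: [0, 0, 10, 10, 10]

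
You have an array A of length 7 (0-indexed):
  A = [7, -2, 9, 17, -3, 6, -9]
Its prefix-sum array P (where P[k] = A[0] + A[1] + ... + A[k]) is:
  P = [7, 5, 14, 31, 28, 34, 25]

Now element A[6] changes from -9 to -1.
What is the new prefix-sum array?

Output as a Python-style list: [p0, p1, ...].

Change: A[6] -9 -> -1, delta = 8
P[k] for k < 6: unchanged (A[6] not included)
P[k] for k >= 6: shift by delta = 8
  P[0] = 7 + 0 = 7
  P[1] = 5 + 0 = 5
  P[2] = 14 + 0 = 14
  P[3] = 31 + 0 = 31
  P[4] = 28 + 0 = 28
  P[5] = 34 + 0 = 34
  P[6] = 25 + 8 = 33

Answer: [7, 5, 14, 31, 28, 34, 33]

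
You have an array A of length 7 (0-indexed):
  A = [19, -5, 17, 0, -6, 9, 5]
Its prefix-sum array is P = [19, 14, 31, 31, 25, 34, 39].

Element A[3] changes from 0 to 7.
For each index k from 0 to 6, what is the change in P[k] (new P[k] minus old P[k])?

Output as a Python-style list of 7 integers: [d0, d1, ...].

Answer: [0, 0, 0, 7, 7, 7, 7]

Derivation:
Element change: A[3] 0 -> 7, delta = 7
For k < 3: P[k] unchanged, delta_P[k] = 0
For k >= 3: P[k] shifts by exactly 7
Delta array: [0, 0, 0, 7, 7, 7, 7]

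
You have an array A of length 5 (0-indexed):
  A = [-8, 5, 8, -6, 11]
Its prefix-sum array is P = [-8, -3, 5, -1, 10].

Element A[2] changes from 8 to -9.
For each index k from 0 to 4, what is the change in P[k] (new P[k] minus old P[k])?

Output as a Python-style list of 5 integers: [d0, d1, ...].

Element change: A[2] 8 -> -9, delta = -17
For k < 2: P[k] unchanged, delta_P[k] = 0
For k >= 2: P[k] shifts by exactly -17
Delta array: [0, 0, -17, -17, -17]

Answer: [0, 0, -17, -17, -17]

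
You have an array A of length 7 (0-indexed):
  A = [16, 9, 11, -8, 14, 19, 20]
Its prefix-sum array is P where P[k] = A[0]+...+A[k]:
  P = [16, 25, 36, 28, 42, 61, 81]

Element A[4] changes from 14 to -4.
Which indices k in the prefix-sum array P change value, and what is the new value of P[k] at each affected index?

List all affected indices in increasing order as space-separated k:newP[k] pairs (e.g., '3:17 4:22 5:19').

Answer: 4:24 5:43 6:63

Derivation:
P[k] = A[0] + ... + A[k]
P[k] includes A[4] iff k >= 4
Affected indices: 4, 5, ..., 6; delta = -18
  P[4]: 42 + -18 = 24
  P[5]: 61 + -18 = 43
  P[6]: 81 + -18 = 63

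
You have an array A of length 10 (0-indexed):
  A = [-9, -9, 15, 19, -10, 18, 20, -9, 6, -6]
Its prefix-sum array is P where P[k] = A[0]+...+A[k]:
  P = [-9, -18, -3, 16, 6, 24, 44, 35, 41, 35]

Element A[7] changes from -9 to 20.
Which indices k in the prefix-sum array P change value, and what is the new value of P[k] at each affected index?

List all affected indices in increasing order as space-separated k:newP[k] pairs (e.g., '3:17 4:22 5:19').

P[k] = A[0] + ... + A[k]
P[k] includes A[7] iff k >= 7
Affected indices: 7, 8, ..., 9; delta = 29
  P[7]: 35 + 29 = 64
  P[8]: 41 + 29 = 70
  P[9]: 35 + 29 = 64

Answer: 7:64 8:70 9:64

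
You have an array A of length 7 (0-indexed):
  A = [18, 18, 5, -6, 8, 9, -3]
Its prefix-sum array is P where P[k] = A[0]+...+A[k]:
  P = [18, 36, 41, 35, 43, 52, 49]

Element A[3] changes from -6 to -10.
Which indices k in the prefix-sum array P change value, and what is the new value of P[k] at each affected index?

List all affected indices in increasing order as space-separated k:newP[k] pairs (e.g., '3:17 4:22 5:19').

Answer: 3:31 4:39 5:48 6:45

Derivation:
P[k] = A[0] + ... + A[k]
P[k] includes A[3] iff k >= 3
Affected indices: 3, 4, ..., 6; delta = -4
  P[3]: 35 + -4 = 31
  P[4]: 43 + -4 = 39
  P[5]: 52 + -4 = 48
  P[6]: 49 + -4 = 45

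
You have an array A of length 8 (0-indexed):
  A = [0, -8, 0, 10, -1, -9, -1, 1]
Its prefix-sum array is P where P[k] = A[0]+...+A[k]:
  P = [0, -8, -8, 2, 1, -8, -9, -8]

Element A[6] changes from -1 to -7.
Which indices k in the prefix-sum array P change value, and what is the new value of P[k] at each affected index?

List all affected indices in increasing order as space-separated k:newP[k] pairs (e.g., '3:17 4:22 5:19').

P[k] = A[0] + ... + A[k]
P[k] includes A[6] iff k >= 6
Affected indices: 6, 7, ..., 7; delta = -6
  P[6]: -9 + -6 = -15
  P[7]: -8 + -6 = -14

Answer: 6:-15 7:-14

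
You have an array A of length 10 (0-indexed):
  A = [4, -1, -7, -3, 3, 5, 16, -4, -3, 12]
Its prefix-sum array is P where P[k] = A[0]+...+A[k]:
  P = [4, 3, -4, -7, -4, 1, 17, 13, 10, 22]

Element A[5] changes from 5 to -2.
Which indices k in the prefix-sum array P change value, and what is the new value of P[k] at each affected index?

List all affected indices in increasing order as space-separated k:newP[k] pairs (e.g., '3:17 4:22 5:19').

P[k] = A[0] + ... + A[k]
P[k] includes A[5] iff k >= 5
Affected indices: 5, 6, ..., 9; delta = -7
  P[5]: 1 + -7 = -6
  P[6]: 17 + -7 = 10
  P[7]: 13 + -7 = 6
  P[8]: 10 + -7 = 3
  P[9]: 22 + -7 = 15

Answer: 5:-6 6:10 7:6 8:3 9:15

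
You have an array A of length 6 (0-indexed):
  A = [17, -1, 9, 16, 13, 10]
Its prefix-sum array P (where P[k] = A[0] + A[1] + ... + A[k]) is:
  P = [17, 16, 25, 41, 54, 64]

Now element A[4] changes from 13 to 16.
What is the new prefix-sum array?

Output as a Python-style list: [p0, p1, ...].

Change: A[4] 13 -> 16, delta = 3
P[k] for k < 4: unchanged (A[4] not included)
P[k] for k >= 4: shift by delta = 3
  P[0] = 17 + 0 = 17
  P[1] = 16 + 0 = 16
  P[2] = 25 + 0 = 25
  P[3] = 41 + 0 = 41
  P[4] = 54 + 3 = 57
  P[5] = 64 + 3 = 67

Answer: [17, 16, 25, 41, 57, 67]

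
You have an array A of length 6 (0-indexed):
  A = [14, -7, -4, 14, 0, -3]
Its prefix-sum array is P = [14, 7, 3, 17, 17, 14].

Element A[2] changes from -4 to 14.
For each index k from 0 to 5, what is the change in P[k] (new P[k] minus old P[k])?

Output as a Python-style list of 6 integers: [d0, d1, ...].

Answer: [0, 0, 18, 18, 18, 18]

Derivation:
Element change: A[2] -4 -> 14, delta = 18
For k < 2: P[k] unchanged, delta_P[k] = 0
For k >= 2: P[k] shifts by exactly 18
Delta array: [0, 0, 18, 18, 18, 18]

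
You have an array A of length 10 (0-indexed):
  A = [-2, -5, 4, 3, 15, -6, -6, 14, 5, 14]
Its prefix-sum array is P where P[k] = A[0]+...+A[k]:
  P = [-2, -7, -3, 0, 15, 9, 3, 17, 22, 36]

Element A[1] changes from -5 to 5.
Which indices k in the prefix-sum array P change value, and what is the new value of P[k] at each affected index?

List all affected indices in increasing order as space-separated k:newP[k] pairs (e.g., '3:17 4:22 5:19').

P[k] = A[0] + ... + A[k]
P[k] includes A[1] iff k >= 1
Affected indices: 1, 2, ..., 9; delta = 10
  P[1]: -7 + 10 = 3
  P[2]: -3 + 10 = 7
  P[3]: 0 + 10 = 10
  P[4]: 15 + 10 = 25
  P[5]: 9 + 10 = 19
  P[6]: 3 + 10 = 13
  P[7]: 17 + 10 = 27
  P[8]: 22 + 10 = 32
  P[9]: 36 + 10 = 46

Answer: 1:3 2:7 3:10 4:25 5:19 6:13 7:27 8:32 9:46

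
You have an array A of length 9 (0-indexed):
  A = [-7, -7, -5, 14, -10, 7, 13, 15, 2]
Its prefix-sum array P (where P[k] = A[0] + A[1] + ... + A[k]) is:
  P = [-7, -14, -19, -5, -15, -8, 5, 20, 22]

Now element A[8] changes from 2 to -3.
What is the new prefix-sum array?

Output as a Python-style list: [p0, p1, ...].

Change: A[8] 2 -> -3, delta = -5
P[k] for k < 8: unchanged (A[8] not included)
P[k] for k >= 8: shift by delta = -5
  P[0] = -7 + 0 = -7
  P[1] = -14 + 0 = -14
  P[2] = -19 + 0 = -19
  P[3] = -5 + 0 = -5
  P[4] = -15 + 0 = -15
  P[5] = -8 + 0 = -8
  P[6] = 5 + 0 = 5
  P[7] = 20 + 0 = 20
  P[8] = 22 + -5 = 17

Answer: [-7, -14, -19, -5, -15, -8, 5, 20, 17]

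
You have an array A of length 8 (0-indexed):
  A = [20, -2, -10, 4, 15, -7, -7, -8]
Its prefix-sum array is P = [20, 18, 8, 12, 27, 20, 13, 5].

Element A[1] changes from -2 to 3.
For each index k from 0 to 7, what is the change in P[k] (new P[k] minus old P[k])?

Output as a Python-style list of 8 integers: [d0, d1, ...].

Element change: A[1] -2 -> 3, delta = 5
For k < 1: P[k] unchanged, delta_P[k] = 0
For k >= 1: P[k] shifts by exactly 5
Delta array: [0, 5, 5, 5, 5, 5, 5, 5]

Answer: [0, 5, 5, 5, 5, 5, 5, 5]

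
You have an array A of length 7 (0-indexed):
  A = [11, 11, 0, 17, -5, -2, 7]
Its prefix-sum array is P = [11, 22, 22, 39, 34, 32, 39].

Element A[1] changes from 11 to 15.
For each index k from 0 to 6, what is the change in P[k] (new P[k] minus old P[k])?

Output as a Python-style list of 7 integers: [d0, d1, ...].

Element change: A[1] 11 -> 15, delta = 4
For k < 1: P[k] unchanged, delta_P[k] = 0
For k >= 1: P[k] shifts by exactly 4
Delta array: [0, 4, 4, 4, 4, 4, 4]

Answer: [0, 4, 4, 4, 4, 4, 4]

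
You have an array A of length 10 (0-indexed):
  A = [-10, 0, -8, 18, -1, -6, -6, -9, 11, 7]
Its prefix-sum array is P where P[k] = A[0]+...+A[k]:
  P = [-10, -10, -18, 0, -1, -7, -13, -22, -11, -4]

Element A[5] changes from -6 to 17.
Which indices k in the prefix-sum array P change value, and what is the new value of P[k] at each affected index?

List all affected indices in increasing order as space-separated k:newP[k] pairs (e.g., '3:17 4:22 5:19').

P[k] = A[0] + ... + A[k]
P[k] includes A[5] iff k >= 5
Affected indices: 5, 6, ..., 9; delta = 23
  P[5]: -7 + 23 = 16
  P[6]: -13 + 23 = 10
  P[7]: -22 + 23 = 1
  P[8]: -11 + 23 = 12
  P[9]: -4 + 23 = 19

Answer: 5:16 6:10 7:1 8:12 9:19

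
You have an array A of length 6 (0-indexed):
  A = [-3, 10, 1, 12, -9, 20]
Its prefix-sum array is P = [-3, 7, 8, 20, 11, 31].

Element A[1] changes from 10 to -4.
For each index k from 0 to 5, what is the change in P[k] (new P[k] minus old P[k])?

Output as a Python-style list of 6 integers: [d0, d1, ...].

Answer: [0, -14, -14, -14, -14, -14]

Derivation:
Element change: A[1] 10 -> -4, delta = -14
For k < 1: P[k] unchanged, delta_P[k] = 0
For k >= 1: P[k] shifts by exactly -14
Delta array: [0, -14, -14, -14, -14, -14]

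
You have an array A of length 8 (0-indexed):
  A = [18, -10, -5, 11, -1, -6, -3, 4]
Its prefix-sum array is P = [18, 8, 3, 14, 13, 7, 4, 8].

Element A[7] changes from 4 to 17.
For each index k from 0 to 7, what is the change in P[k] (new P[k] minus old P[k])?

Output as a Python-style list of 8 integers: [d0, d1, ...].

Answer: [0, 0, 0, 0, 0, 0, 0, 13]

Derivation:
Element change: A[7] 4 -> 17, delta = 13
For k < 7: P[k] unchanged, delta_P[k] = 0
For k >= 7: P[k] shifts by exactly 13
Delta array: [0, 0, 0, 0, 0, 0, 0, 13]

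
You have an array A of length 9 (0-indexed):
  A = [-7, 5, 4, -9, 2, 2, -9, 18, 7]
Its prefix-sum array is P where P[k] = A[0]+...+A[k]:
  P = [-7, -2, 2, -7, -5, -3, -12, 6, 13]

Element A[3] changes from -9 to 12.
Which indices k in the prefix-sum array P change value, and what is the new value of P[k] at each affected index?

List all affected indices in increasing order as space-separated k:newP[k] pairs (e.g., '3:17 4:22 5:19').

Answer: 3:14 4:16 5:18 6:9 7:27 8:34

Derivation:
P[k] = A[0] + ... + A[k]
P[k] includes A[3] iff k >= 3
Affected indices: 3, 4, ..., 8; delta = 21
  P[3]: -7 + 21 = 14
  P[4]: -5 + 21 = 16
  P[5]: -3 + 21 = 18
  P[6]: -12 + 21 = 9
  P[7]: 6 + 21 = 27
  P[8]: 13 + 21 = 34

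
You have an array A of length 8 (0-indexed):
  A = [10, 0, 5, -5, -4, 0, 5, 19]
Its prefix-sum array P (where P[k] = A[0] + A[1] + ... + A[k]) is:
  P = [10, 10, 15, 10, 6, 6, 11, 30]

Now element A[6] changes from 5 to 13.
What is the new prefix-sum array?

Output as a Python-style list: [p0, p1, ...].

Answer: [10, 10, 15, 10, 6, 6, 19, 38]

Derivation:
Change: A[6] 5 -> 13, delta = 8
P[k] for k < 6: unchanged (A[6] not included)
P[k] for k >= 6: shift by delta = 8
  P[0] = 10 + 0 = 10
  P[1] = 10 + 0 = 10
  P[2] = 15 + 0 = 15
  P[3] = 10 + 0 = 10
  P[4] = 6 + 0 = 6
  P[5] = 6 + 0 = 6
  P[6] = 11 + 8 = 19
  P[7] = 30 + 8 = 38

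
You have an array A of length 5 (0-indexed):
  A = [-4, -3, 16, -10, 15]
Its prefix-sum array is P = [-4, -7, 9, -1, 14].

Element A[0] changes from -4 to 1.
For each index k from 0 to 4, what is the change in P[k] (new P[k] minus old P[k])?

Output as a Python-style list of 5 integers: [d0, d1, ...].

Answer: [5, 5, 5, 5, 5]

Derivation:
Element change: A[0] -4 -> 1, delta = 5
For k < 0: P[k] unchanged, delta_P[k] = 0
For k >= 0: P[k] shifts by exactly 5
Delta array: [5, 5, 5, 5, 5]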